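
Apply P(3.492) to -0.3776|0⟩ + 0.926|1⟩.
-0.3776|0⟩ + (-0.8697 - 0.3179i)|1⟩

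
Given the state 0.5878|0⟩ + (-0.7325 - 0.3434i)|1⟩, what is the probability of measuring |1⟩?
0.6545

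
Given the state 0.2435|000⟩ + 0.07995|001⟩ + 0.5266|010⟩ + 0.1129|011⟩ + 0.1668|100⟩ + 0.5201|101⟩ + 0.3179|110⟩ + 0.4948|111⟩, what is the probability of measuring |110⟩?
0.1011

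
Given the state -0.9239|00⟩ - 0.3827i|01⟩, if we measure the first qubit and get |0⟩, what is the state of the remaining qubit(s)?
-0.9239|0⟩ - 0.3827i|1⟩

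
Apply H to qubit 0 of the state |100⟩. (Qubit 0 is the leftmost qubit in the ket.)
1/√2|000⟩ - 1/√2|100⟩

H on qubit 0 mixes each pair of kets that differ only in qubit 0: amplitudes (a, b) of (|…0…⟩, |…1…⟩) become ((a + b)/√2, (a − b)/√2). Kets absent from the input have amplitude 0.
(|000⟩, |100⟩): (a, b) = (0, 1) → (1/√2, -1/√2)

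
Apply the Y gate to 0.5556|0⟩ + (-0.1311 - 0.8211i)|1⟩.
(-0.8211 + 0.1311i)|0⟩ + 0.5556i|1⟩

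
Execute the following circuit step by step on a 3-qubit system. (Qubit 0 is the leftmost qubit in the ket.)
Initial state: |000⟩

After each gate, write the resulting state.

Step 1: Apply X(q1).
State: |010⟩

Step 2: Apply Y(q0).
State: i|110⟩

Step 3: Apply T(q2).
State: i|110⟩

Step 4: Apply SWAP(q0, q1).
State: i|110⟩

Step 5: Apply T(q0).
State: (-1/√2 + (1/√2)i)|110⟩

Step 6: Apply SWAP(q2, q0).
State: (-1/√2 + (1/√2)i)|011⟩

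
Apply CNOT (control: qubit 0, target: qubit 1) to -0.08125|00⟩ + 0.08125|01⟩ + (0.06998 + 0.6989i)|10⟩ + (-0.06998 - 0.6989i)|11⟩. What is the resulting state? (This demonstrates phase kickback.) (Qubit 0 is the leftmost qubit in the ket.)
-0.08125|00⟩ + 0.08125|01⟩ + (-0.06998 - 0.6989i)|10⟩ + (0.06998 + 0.6989i)|11⟩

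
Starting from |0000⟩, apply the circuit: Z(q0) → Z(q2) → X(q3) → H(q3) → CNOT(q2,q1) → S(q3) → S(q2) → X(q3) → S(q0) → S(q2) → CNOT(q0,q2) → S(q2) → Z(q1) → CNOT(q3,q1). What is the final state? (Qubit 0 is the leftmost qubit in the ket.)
-(1/√2)i|0000⟩ + 1/√2|0101⟩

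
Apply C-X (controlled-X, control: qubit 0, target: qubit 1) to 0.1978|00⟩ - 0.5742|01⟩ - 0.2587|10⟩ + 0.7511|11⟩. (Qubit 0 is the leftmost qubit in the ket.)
0.1978|00⟩ - 0.5742|01⟩ + 0.7511|10⟩ - 0.2587|11⟩

C-X leaves the control-|0⟩ kets |00⟩, |01⟩ unchanged and applies X to qubit 1 on the control-|1⟩ pair (|10⟩, |11⟩).
X = [[0, 1], [1, 0]].
With a = amp(|10⟩) = -0.2587 and b = amp(|11⟩) = 0.7511:
new amp(|10⟩) = (1)·b = 0.7511
new amp(|11⟩) = (1)·a = -0.2587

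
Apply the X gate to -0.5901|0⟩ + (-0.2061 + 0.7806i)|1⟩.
(-0.2061 + 0.7806i)|0⟩ - 0.5901|1⟩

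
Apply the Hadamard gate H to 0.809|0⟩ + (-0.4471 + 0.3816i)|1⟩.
(0.2559 + 0.2698i)|0⟩ + (0.8882 - 0.2698i)|1⟩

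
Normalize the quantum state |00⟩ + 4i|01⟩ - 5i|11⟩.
0.1543|00⟩ + 0.6172i|01⟩ - 0.7715i|11⟩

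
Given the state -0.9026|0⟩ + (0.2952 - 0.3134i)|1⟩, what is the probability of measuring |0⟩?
0.8147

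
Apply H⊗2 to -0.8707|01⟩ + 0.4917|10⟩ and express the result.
-0.1895|00⟩ + 0.6812|01⟩ - 0.6812|10⟩ + 0.1895|11⟩

H⊗2 gives amp(|y⟩) = (1/2) Σ_x (−1)^(x·y) amp(|x⟩), where x·y is the number of positions in which both x and y have a 1.
|00⟩: (-0.8707 + 0.4917)/2 = -0.1895
|01⟩: (0.8707 + 0.4917)/2 = 0.6812
|10⟩: (-0.8707 - 0.4917)/2 = -0.6812
|11⟩: (0.8707 - 0.4917)/2 = 0.1895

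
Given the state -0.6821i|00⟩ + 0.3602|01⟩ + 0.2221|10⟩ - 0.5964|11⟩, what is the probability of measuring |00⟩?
0.4653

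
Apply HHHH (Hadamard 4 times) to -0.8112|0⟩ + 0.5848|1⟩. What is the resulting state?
-0.8112|0⟩ + 0.5848|1⟩

H² = I, so an even number of Hadamards cancels: H^4 = I and the state is unchanged.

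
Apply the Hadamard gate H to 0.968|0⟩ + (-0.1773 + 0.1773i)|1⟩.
(0.5591 + 0.1254i)|0⟩ + (0.8098 - 0.1254i)|1⟩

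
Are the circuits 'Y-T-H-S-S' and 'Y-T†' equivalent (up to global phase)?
No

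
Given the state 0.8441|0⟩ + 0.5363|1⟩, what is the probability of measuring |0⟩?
0.7125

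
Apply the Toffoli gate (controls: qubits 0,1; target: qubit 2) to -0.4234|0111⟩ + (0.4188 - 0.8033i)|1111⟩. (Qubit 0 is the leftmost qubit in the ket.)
-0.4234|0111⟩ + (0.4188 - 0.8033i)|1101⟩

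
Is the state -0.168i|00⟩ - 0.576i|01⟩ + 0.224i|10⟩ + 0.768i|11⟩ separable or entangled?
Separable

Writing the state as a|00⟩ + b|01⟩ + c|10⟩ + d|11⟩, it is a product state iff ad − bc = 0.
Here (a, b, c, d) = (-0.168i, -0.576i, 0.224i, 0.768i): ad − bc = (-0.168i)(0.768i) − (-0.576i)(0.224i) = 0, so the state is separable.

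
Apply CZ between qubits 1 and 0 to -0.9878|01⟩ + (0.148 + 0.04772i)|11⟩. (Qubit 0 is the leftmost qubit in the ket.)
-0.9878|01⟩ + (-0.148 - 0.04772i)|11⟩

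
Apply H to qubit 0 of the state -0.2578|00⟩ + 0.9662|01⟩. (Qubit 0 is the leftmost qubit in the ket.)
-0.1823|00⟩ + 0.6832|01⟩ - 0.1823|10⟩ + 0.6832|11⟩

H on qubit 0 mixes each pair of kets that differ only in qubit 0: amplitudes (a, b) of (|…0…⟩, |…1…⟩) become ((a + b)/√2, (a − b)/√2). Kets absent from the input have amplitude 0.
(|00⟩, |10⟩): (a, b) = (-0.2578, 0) → (-0.1823, -0.1823)
(|01⟩, |11⟩): (a, b) = (0.9662, 0) → (0.6832, 0.6832)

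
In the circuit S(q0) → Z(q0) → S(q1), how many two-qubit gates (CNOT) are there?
0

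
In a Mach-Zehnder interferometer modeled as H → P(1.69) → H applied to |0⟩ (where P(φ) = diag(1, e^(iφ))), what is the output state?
(0.4405 + 0.4965i)|0⟩ + (0.5595 - 0.4965i)|1⟩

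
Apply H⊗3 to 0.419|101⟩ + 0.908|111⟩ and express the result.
0.4692|000⟩ - 0.4692|001⟩ - 0.1729|010⟩ + 0.1729|011⟩ - 0.4692|100⟩ + 0.4692|101⟩ + 0.1729|110⟩ - 0.1729|111⟩

H⊗3 gives amp(|y⟩) = (1/2√2) Σ_x (−1)^(x·y) amp(|x⟩), where x·y is the number of positions in which both x and y have a 1.
|000⟩: (0.419 + 0.908)/(2√2) = 0.4692
|001⟩: (-0.419 - 0.908)/(2√2) = -0.4692
|010⟩: (0.419 - 0.908)/(2√2) = -0.1729
|011⟩: (-0.419 + 0.908)/(2√2) = 0.1729
|100⟩: (-0.419 - 0.908)/(2√2) = -0.4692
|101⟩: (0.419 + 0.908)/(2√2) = 0.4692
|110⟩: (-0.419 + 0.908)/(2√2) = 0.1729
|111⟩: (0.419 - 0.908)/(2√2) = -0.1729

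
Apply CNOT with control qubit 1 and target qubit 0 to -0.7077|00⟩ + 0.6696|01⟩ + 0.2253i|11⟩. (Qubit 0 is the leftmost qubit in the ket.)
-0.7077|00⟩ + 0.2253i|01⟩ + 0.6696|11⟩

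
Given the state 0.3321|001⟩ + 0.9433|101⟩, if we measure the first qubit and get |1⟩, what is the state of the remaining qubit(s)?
|01⟩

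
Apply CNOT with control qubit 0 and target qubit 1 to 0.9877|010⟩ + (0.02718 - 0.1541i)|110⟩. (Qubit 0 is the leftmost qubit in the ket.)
0.9877|010⟩ + (0.02718 - 0.1541i)|100⟩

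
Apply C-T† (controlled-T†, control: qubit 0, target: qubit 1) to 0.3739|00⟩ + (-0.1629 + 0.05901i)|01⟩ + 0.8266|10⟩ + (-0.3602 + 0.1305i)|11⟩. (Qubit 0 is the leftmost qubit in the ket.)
0.3739|00⟩ + (-0.1629 + 0.05901i)|01⟩ + 0.8266|10⟩ + (-0.1624 + 0.347i)|11⟩

C-T† leaves the control-|0⟩ kets |00⟩, |01⟩ unchanged and applies T† to qubit 1 on the control-|1⟩ pair (|10⟩, |11⟩).
T† = [[1, 0], [0, (1/√2 - (1/√2)i)]].
With a = amp(|10⟩) = 0.8266 and b = amp(|11⟩) = (-0.3602 + 0.1305i):
new amp(|10⟩) = (1)·a = 0.8266
new amp(|11⟩) = (1/√2 - (1/√2)i)·b = (-0.1624 + 0.347i)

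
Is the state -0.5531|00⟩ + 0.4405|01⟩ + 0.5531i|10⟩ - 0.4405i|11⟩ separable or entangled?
Separable

Writing the state as a|00⟩ + b|01⟩ + c|10⟩ + d|11⟩, it is a product state iff ad − bc = 0.
Here (a, b, c, d) = (-0.5531, 0.4405, 0.5531i, -0.4405i): ad − bc = (-0.5531)(-0.4405i) − (0.4405)(0.5531i) = 0, so the state is separable.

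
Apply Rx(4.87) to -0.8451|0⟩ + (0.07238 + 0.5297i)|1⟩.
(0.9867 - 0.04699i)|0⟩ + (-0.05505 + 0.1458i)|1⟩

Rx(4.87) = [[cos(θ/2), −i·sin(θ/2)], [−i·sin(θ/2), cos(θ/2)]]; θ = 4.87, cos(θ/2) ≈ -0.760578, sin(θ/2) ≈ 0.649246.
With a = amp(|0⟩) = -0.8451 and b = amp(|1⟩) = (0.07238 + 0.5297i):
new amp(|0⟩) = (-0.760578)·a + (-0.649246i)·b = (0.9867 - 0.04699i)
new amp(|1⟩) = (-0.649246i)·a + (-0.760578)·b = (-0.05505 + 0.1458i)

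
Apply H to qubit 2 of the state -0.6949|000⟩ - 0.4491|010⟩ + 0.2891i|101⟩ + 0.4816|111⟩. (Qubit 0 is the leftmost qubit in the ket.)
-0.4914|000⟩ - 0.4914|001⟩ - 0.3176|010⟩ - 0.3176|011⟩ + 0.2044i|100⟩ - 0.2044i|101⟩ + 0.3405|110⟩ - 0.3405|111⟩

H on qubit 2 mixes each pair of kets that differ only in qubit 2: amplitudes (a, b) of (|…0…⟩, |…1…⟩) become ((a + b)/√2, (a − b)/√2). Kets absent from the input have amplitude 0.
(|000⟩, |001⟩): (a, b) = (-0.6949, 0) → (-0.4914, -0.4914)
(|010⟩, |011⟩): (a, b) = (-0.4491, 0) → (-0.3176, -0.3176)
(|100⟩, |101⟩): (a, b) = (0, 0.2891i) → (0.2044i, -0.2044i)
(|110⟩, |111⟩): (a, b) = (0, 0.4816) → (0.3405, -0.3405)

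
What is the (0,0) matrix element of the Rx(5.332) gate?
-0.889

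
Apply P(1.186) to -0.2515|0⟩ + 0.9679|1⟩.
-0.2515|0⟩ + (0.3633 + 0.8971i)|1⟩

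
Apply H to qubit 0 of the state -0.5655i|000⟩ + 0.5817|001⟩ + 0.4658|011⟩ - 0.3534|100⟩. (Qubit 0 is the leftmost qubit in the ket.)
(-0.2499 - 0.3999i)|000⟩ + 0.4113|001⟩ + 0.3294|011⟩ + (0.2499 - 0.3999i)|100⟩ + 0.4113|101⟩ + 0.3294|111⟩

H on qubit 0 mixes each pair of kets that differ only in qubit 0: amplitudes (a, b) of (|…0…⟩, |…1…⟩) become ((a + b)/√2, (a − b)/√2). Kets absent from the input have amplitude 0.
(|000⟩, |100⟩): (a, b) = (-0.5655i, -0.3534) → ((-0.2499 - 0.3999i), (0.2499 - 0.3999i))
(|001⟩, |101⟩): (a, b) = (0.5817, 0) → (0.4113, 0.4113)
(|011⟩, |111⟩): (a, b) = (0.4658, 0) → (0.3294, 0.3294)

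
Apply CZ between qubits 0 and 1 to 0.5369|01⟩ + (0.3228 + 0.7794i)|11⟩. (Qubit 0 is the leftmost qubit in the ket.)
0.5369|01⟩ + (-0.3228 - 0.7794i)|11⟩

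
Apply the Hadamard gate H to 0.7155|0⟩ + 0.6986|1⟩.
0.9999|0⟩ + 0.01195|1⟩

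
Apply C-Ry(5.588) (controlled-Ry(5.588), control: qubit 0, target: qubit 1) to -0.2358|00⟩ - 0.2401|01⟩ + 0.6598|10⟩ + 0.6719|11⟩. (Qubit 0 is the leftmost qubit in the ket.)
-0.2358|00⟩ - 0.2401|01⟩ - 0.8492|10⟩ - 0.407|11⟩

C-Ry(5.588) leaves the control-|0⟩ kets |00⟩, |01⟩ unchanged and applies Ry(5.588) to qubit 1 on the control-|1⟩ pair (|10⟩, |11⟩).
Ry(5.588) = [[cos(θ/2), −sin(θ/2)], [sin(θ/2), cos(θ/2)]]; θ = 5.588, cos(θ/2) ≈ -0.940195, sin(θ/2) ≈ 0.340635.
With a = amp(|10⟩) = 0.6598 and b = amp(|11⟩) = 0.6719:
new amp(|10⟩) = (-0.940195)·a + (-0.340635)·b = -0.8492
new amp(|11⟩) = (0.340635)·a + (-0.940195)·b = -0.407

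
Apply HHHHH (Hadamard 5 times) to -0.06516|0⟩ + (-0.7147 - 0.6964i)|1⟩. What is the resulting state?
(-0.5514 - 0.4924i)|0⟩ + (0.4593 + 0.4924i)|1⟩

H² = I, so H^5 = H: a single Hadamard. With (a, b) = (-0.06516, (-0.7147 - 0.6964i)), H gives ((a + b)/√2, (a − b)/√2) = ((-0.5514 - 0.4924i), (0.4593 + 0.4924i)).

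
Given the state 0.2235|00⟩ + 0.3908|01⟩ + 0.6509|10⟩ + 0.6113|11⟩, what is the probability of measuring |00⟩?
0.04995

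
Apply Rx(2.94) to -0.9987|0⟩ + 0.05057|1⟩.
(-0.1005 - 0.05031i)|0⟩ + (0.005089 + 0.9936i)|1⟩

Rx(2.94) = [[cos(θ/2), −i·sin(θ/2)], [−i·sin(θ/2), cos(θ/2)]]; θ = 2.94, cos(θ/2) ≈ 0.100626, sin(θ/2) ≈ 0.994924.
With a = amp(|0⟩) = -0.9987 and b = amp(|1⟩) = 0.05057:
new amp(|0⟩) = (0.100626)·a + (-0.994924i)·b = (-0.1005 - 0.05031i)
new amp(|1⟩) = (-0.994924i)·a + (0.100626)·b = (0.005089 + 0.9936i)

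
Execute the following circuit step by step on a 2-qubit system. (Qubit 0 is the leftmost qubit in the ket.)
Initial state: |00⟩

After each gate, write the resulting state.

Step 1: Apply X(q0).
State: |10⟩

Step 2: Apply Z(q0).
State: -|10⟩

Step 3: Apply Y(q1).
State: -i|11⟩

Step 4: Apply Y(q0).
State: -|01⟩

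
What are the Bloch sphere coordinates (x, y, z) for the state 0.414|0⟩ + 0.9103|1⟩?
(0.7537, 0, -0.6573)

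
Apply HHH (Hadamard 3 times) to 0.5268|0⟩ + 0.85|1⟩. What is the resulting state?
0.9735|0⟩ - 0.2285|1⟩

H² = I, so H^3 = H: a single Hadamard. With (a, b) = (0.5268, 0.85), H gives ((a + b)/√2, (a − b)/√2) = (0.9735, -0.2285).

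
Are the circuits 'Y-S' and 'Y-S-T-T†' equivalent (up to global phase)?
Yes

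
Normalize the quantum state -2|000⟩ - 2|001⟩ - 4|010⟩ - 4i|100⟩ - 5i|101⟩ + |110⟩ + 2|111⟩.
-0.239|000⟩ - 0.239|001⟩ - 0.4781|010⟩ - 0.4781i|100⟩ - 0.5976i|101⟩ + 0.1195|110⟩ + 0.239|111⟩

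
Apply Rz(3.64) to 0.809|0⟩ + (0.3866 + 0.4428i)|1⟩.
(-0.1995 - 0.784i)|0⟩ + (-0.5245 + 0.2654i)|1⟩

Rz(3.64) = [[e^(−iθ/2), 0], [0, e^(iθ/2)]] with e^(±iθ/2) = cos(θ/2) ± i·sin(θ/2); θ = 3.64, cos(θ/2) ≈ -0.246632, sin(θ/2) ≈ 0.969109.
With a = amp(|0⟩) = 0.809 and b = amp(|1⟩) = (0.3866 + 0.4428i):
new amp(|0⟩) = (-0.246632 - 0.969109i)·a = (-0.1995 - 0.784i)
new amp(|1⟩) = (-0.246632 + 0.969109i)·b = (-0.5245 + 0.2654i)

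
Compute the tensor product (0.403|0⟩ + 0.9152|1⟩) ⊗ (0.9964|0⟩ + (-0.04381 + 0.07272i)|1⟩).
0.4015|00⟩ + (-0.01766 + 0.02931i)|01⟩ + 0.9119|10⟩ + (-0.04009 + 0.06655i)|11⟩

amp(|b₁b₂…⟩) = product of the factor amplitudes for bits b₁, b₂, …; only kets whose every factor amplitude is nonzero survive.
|00⟩: (0.403)(0.9964) = 0.4015
|01⟩: (0.403)(-0.04381 + 0.07272i) = (-0.01766 + 0.02931i)
|10⟩: (0.9152)(0.9964) = 0.9119
|11⟩: (0.9152)(-0.04381 + 0.07272i) = (-0.04009 + 0.06655i)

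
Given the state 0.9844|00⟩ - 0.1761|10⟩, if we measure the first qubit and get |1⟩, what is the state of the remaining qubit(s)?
-|0⟩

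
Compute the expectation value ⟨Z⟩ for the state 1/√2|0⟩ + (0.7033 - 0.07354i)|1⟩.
-0.00003902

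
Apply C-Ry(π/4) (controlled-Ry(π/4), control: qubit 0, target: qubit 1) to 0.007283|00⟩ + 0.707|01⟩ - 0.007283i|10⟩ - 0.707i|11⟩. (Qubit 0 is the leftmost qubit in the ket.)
0.007283|00⟩ + 0.707|01⟩ + 0.2638i|10⟩ - 0.656i|11⟩

C-Ry(π/4) leaves the control-|0⟩ kets |00⟩, |01⟩ unchanged and applies Ry(π/4) to qubit 1 on the control-|1⟩ pair (|10⟩, |11⟩).
Ry(π/4) = [[cos(θ/2), −sin(θ/2)], [sin(θ/2), cos(θ/2)]]; θ = π/4, cos(θ/2) ≈ 0.92388, sin(θ/2) ≈ 0.382683.
With a = amp(|10⟩) = -0.007283i and b = amp(|11⟩) = -0.707i:
new amp(|10⟩) = (0.92388)·a + (-0.382683)·b = 0.2638i
new amp(|11⟩) = (0.382683)·a + (0.92388)·b = -0.656i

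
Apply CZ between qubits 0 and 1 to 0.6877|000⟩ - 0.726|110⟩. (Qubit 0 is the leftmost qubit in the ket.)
0.6877|000⟩ + 0.726|110⟩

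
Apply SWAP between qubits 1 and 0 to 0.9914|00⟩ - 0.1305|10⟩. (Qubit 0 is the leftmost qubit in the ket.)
0.9914|00⟩ - 0.1305|01⟩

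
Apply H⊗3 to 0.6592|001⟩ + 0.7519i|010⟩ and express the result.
(0.2331 + 0.2658i)|000⟩ + (-0.2331 + 0.2658i)|001⟩ + (0.2331 - 0.2658i)|010⟩ + (-0.2331 - 0.2658i)|011⟩ + (0.2331 + 0.2658i)|100⟩ + (-0.2331 + 0.2658i)|101⟩ + (0.2331 - 0.2658i)|110⟩ + (-0.2331 - 0.2658i)|111⟩

H⊗3 gives amp(|y⟩) = (1/2√2) Σ_x (−1)^(x·y) amp(|x⟩), where x·y is the number of positions in which both x and y have a 1.
|000⟩: (0.6592 + 0.7519i)/(2√2) = (0.2331 + 0.2658i)
|001⟩: (-0.6592 + 0.7519i)/(2√2) = (-0.2331 + 0.2658i)
|010⟩: (0.6592 - 0.7519i)/(2√2) = (0.2331 - 0.2658i)
|011⟩: (-0.6592 - 0.7519i)/(2√2) = (-0.2331 - 0.2658i)
|100⟩: (0.6592 + 0.7519i)/(2√2) = (0.2331 + 0.2658i)
|101⟩: (-0.6592 + 0.7519i)/(2√2) = (-0.2331 + 0.2658i)
|110⟩: (0.6592 - 0.7519i)/(2√2) = (0.2331 - 0.2658i)
|111⟩: (-0.6592 - 0.7519i)/(2√2) = (-0.2331 - 0.2658i)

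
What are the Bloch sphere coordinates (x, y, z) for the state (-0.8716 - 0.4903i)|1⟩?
(0, 0, -1)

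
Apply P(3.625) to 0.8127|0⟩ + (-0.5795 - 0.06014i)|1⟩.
0.8127|0⟩ + (0.4851 + 0.3226i)|1⟩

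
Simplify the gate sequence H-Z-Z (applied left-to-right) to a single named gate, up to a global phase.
H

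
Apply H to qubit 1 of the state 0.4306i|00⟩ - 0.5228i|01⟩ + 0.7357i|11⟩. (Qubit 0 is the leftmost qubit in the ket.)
-0.0652i|00⟩ + 0.6742i|01⟩ + 0.5202i|10⟩ - 0.5202i|11⟩

H on qubit 1 mixes each pair of kets that differ only in qubit 1: amplitudes (a, b) of (|…0…⟩, |…1…⟩) become ((a + b)/√2, (a − b)/√2). Kets absent from the input have amplitude 0.
(|00⟩, |01⟩): (a, b) = (0.4306i, -0.5228i) → (-0.0652i, 0.6742i)
(|10⟩, |11⟩): (a, b) = (0, 0.7357i) → (0.5202i, -0.5202i)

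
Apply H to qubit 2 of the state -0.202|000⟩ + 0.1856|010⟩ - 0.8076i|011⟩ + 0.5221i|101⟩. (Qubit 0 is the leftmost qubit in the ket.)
-0.1428|000⟩ - 0.1428|001⟩ + (0.1312 - 0.5711i)|010⟩ + (0.1312 + 0.5711i)|011⟩ + 0.3692i|100⟩ - 0.3692i|101⟩

H on qubit 2 mixes each pair of kets that differ only in qubit 2: amplitudes (a, b) of (|…0…⟩, |…1…⟩) become ((a + b)/√2, (a − b)/√2). Kets absent from the input have amplitude 0.
(|000⟩, |001⟩): (a, b) = (-0.202, 0) → (-0.1428, -0.1428)
(|010⟩, |011⟩): (a, b) = (0.1856, -0.8076i) → ((0.1312 - 0.5711i), (0.1312 + 0.5711i))
(|100⟩, |101⟩): (a, b) = (0, 0.5221i) → (0.3692i, -0.3692i)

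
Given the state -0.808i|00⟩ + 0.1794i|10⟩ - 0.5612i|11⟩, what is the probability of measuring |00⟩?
0.6529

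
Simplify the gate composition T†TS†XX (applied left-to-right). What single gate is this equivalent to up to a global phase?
S†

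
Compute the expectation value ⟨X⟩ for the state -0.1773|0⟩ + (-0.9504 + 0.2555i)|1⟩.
0.337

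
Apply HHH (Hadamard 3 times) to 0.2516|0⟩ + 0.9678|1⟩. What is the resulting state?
0.8622|0⟩ - 0.5064|1⟩

H² = I, so H^3 = H: a single Hadamard. With (a, b) = (0.2516, 0.9678), H gives ((a + b)/√2, (a − b)/√2) = (0.8622, -0.5064).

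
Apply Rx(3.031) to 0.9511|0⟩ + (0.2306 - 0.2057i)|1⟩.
(-0.1528 - 0.2302i)|0⟩ + (0.01274 - 0.961i)|1⟩

Rx(3.031) = [[cos(θ/2), −i·sin(θ/2)], [−i·sin(θ/2), cos(θ/2)]]; θ = 3.031, cos(θ/2) ≈ 0.0552682, sin(θ/2) ≈ 0.998472.
With a = amp(|0⟩) = 0.9511 and b = amp(|1⟩) = (0.2306 - 0.2057i):
new amp(|0⟩) = (0.0552682)·a + (-0.998472i)·b = (-0.1528 - 0.2302i)
new amp(|1⟩) = (-0.998472i)·a + (0.0552682)·b = (0.01274 - 0.961i)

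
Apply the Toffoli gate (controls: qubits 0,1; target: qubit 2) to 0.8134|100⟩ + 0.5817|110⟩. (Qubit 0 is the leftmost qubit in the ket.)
0.8134|100⟩ + 0.5817|111⟩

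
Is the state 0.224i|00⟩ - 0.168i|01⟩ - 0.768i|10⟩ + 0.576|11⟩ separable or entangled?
Entangled

Writing the state as a|00⟩ + b|01⟩ + c|10⟩ + d|11⟩, it is a product state iff ad − bc = 0.
Here (a, b, c, d) = (0.224i, -0.168i, -0.768i, 0.576): ad − bc = (0.224i)(0.576) − (-0.168i)(-0.768i) = (0.129 + 0.129i) ≠ 0, so the state is entangled.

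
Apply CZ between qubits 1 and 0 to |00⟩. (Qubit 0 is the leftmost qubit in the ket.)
|00⟩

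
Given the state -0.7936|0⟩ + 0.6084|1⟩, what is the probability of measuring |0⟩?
0.6298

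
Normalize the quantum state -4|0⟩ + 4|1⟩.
-1/√2|0⟩ + 1/√2|1⟩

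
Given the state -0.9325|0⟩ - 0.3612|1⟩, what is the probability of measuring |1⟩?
0.1305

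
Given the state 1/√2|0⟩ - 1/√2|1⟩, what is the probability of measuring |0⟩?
1/2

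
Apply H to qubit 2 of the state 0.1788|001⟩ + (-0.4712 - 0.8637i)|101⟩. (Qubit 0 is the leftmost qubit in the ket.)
0.1264|000⟩ - 0.1264|001⟩ + (-0.3332 - 0.6107i)|100⟩ + (0.3332 + 0.6107i)|101⟩

H on qubit 2 mixes each pair of kets that differ only in qubit 2: amplitudes (a, b) of (|…0…⟩, |…1…⟩) become ((a + b)/√2, (a − b)/√2). Kets absent from the input have amplitude 0.
(|000⟩, |001⟩): (a, b) = (0, 0.1788) → (0.1264, -0.1264)
(|100⟩, |101⟩): (a, b) = (0, (-0.4712 - 0.8637i)) → ((-0.3332 - 0.6107i), (0.3332 + 0.6107i))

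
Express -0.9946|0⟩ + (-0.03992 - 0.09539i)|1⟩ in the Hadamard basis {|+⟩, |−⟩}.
(-0.7315 - 0.06745i)|+⟩ + (-0.6751 + 0.06745i)|−⟩

With |ψ⟩ = α|0⟩ + β|1⟩, the Hadamard-basis coefficients are ⟨+|ψ⟩ = (α + β)/√2 and ⟨−|ψ⟩ = (α − β)/√2.
Here α = -0.9946, β = (-0.03992 - 0.09539i): (α + β)/√2 = (-0.7315 - 0.06745i), (α − β)/√2 = (-0.6751 + 0.06745i).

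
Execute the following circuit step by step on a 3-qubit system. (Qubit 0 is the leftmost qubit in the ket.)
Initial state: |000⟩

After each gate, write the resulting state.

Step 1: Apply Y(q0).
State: i|100⟩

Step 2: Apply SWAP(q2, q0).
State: i|001⟩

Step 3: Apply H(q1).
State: (1/√2)i|001⟩ + (1/√2)i|011⟩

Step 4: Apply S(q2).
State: -1/√2|001⟩ - 1/√2|011⟩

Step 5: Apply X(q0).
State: -1/√2|101⟩ - 1/√2|111⟩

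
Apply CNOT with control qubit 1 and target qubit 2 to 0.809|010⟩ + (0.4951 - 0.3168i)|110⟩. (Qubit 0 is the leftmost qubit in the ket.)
0.809|011⟩ + (0.4951 - 0.3168i)|111⟩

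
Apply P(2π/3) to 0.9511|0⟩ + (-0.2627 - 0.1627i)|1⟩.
0.9511|0⟩ + (0.2723 - 0.1462i)|1⟩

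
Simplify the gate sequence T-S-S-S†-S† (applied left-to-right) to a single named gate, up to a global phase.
T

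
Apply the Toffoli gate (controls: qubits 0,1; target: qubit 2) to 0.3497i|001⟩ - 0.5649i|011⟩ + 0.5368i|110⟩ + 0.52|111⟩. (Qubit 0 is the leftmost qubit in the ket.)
0.3497i|001⟩ - 0.5649i|011⟩ + 0.52|110⟩ + 0.5368i|111⟩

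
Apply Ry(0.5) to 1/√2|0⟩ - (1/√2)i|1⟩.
(0.6851 + 0.1749i)|0⟩ + (0.1749 - 0.6851i)|1⟩

Ry(0.5) = [[cos(θ/2), −sin(θ/2)], [sin(θ/2), cos(θ/2)]]; θ = 0.5, cos(θ/2) ≈ 0.968912, sin(θ/2) ≈ 0.247404.
With a = amp(|0⟩) = 1/√2 and b = amp(|1⟩) = -(1/√2)i:
new amp(|0⟩) = (0.968912)·a + (-0.247404)·b = (0.6851 + 0.1749i)
new amp(|1⟩) = (0.247404)·a + (0.968912)·b = (0.1749 - 0.6851i)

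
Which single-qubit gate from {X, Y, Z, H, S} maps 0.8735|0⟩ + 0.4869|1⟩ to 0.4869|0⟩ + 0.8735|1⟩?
X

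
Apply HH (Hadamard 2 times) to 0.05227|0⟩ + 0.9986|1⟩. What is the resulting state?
0.05227|0⟩ + 0.9986|1⟩

H² = I, so an even number of Hadamards cancels: H^2 = I and the state is unchanged.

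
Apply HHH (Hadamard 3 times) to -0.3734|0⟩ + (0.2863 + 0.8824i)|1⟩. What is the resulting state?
(-0.06159 + 0.624i)|0⟩ + (-0.4665 - 0.624i)|1⟩

H² = I, so H^3 = H: a single Hadamard. With (a, b) = (-0.3734, (0.2863 + 0.8824i)), H gives ((a + b)/√2, (a − b)/√2) = ((-0.06159 + 0.624i), (-0.4665 - 0.624i)).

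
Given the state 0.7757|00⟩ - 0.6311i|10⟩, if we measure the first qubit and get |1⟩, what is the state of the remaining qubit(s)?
-i|0⟩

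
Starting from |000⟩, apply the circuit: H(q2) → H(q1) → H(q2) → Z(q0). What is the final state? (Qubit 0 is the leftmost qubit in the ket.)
1/√2|000⟩ + 1/√2|010⟩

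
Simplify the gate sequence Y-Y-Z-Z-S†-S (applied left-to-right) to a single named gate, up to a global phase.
I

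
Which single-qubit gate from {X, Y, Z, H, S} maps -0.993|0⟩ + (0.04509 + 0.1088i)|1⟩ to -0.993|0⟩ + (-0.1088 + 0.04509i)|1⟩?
S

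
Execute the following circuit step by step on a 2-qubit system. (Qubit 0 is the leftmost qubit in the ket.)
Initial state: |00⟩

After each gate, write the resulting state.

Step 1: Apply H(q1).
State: 1/√2|00⟩ + 1/√2|01⟩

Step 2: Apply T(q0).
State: 1/√2|00⟩ + 1/√2|01⟩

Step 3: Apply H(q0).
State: 1/2|00⟩ + 1/2|01⟩ + 1/2|10⟩ + 1/2|11⟩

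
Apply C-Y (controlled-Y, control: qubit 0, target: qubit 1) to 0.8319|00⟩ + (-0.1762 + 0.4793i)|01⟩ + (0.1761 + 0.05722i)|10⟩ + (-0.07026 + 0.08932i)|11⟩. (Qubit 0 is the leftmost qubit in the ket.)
0.8319|00⟩ + (-0.1762 + 0.4793i)|01⟩ + (0.08932 + 0.07026i)|10⟩ + (-0.05722 + 0.1761i)|11⟩

C-Y leaves the control-|0⟩ kets |00⟩, |01⟩ unchanged and applies Y to qubit 1 on the control-|1⟩ pair (|10⟩, |11⟩).
Y = [[0, -i], [i, 0]].
With a = amp(|10⟩) = (0.1761 + 0.05722i) and b = amp(|11⟩) = (-0.07026 + 0.08932i):
new amp(|10⟩) = (-i)·b = (0.08932 + 0.07026i)
new amp(|11⟩) = (i)·a = (-0.05722 + 0.1761i)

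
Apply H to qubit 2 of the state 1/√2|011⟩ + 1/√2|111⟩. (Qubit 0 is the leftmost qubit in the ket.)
1/2|010⟩ - 1/2|011⟩ + 1/2|110⟩ - 1/2|111⟩

H on qubit 2 mixes each pair of kets that differ only in qubit 2: amplitudes (a, b) of (|…0…⟩, |…1…⟩) become ((a + b)/√2, (a − b)/√2). Kets absent from the input have amplitude 0.
(|010⟩, |011⟩): (a, b) = (0, 1/√2) → (1/2, -1/2)
(|110⟩, |111⟩): (a, b) = (0, 1/√2) → (1/2, -1/2)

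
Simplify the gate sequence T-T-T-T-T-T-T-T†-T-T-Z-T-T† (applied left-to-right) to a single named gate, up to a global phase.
Z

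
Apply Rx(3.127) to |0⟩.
0.007296|0⟩ - i|1⟩

Rx(3.127) = [[cos(θ/2), −i·sin(θ/2)], [−i·sin(θ/2), cos(θ/2)]]; θ = 3.127, cos(θ/2) ≈ 0.00729626, sin(θ/2) ≈ 0.999973.
With a = amp(|0⟩) = 1 and b = amp(|1⟩) = 0:
new amp(|0⟩) = (0.00729626)·a + (-0.999973i)·b = 0.007296
new amp(|1⟩) = (-0.999973i)·a + (0.00729626)·b = -i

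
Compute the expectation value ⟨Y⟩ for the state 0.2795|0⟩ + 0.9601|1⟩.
0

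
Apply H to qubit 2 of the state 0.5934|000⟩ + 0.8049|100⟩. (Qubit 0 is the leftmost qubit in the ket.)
0.4196|000⟩ + 0.4196|001⟩ + 0.5692|100⟩ + 0.5692|101⟩

H on qubit 2 mixes each pair of kets that differ only in qubit 2: amplitudes (a, b) of (|…0…⟩, |…1…⟩) become ((a + b)/√2, (a − b)/√2). Kets absent from the input have amplitude 0.
(|000⟩, |001⟩): (a, b) = (0.5934, 0) → (0.4196, 0.4196)
(|100⟩, |101⟩): (a, b) = (0.8049, 0) → (0.5692, 0.5692)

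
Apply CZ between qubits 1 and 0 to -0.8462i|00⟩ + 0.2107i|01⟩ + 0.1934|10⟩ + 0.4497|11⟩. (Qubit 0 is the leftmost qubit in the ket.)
-0.8462i|00⟩ + 0.2107i|01⟩ + 0.1934|10⟩ - 0.4497|11⟩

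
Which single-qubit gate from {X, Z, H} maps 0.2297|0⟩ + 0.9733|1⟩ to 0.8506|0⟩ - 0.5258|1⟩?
H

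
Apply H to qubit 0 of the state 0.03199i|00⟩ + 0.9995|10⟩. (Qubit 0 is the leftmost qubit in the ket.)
(0.7068 + 0.02262i)|00⟩ + (-0.7068 + 0.02262i)|10⟩

H on qubit 0 mixes each pair of kets that differ only in qubit 0: amplitudes (a, b) of (|…0…⟩, |…1…⟩) become ((a + b)/√2, (a − b)/√2). Kets absent from the input have amplitude 0.
(|00⟩, |10⟩): (a, b) = (0.03199i, 0.9995) → ((0.7068 + 0.02262i), (-0.7068 + 0.02262i))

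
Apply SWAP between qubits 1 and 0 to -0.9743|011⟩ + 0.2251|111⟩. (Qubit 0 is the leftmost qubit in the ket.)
-0.9743|101⟩ + 0.2251|111⟩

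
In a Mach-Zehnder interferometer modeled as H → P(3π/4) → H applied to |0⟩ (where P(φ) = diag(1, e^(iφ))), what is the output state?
(0.1464 + (1/√8)i)|0⟩ + (0.8536 - (1/√8)i)|1⟩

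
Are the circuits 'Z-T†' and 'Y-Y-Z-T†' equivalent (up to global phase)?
Yes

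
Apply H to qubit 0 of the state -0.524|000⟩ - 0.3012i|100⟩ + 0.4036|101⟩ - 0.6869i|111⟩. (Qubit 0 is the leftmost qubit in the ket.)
(-0.3705 - 0.213i)|000⟩ + 0.2854|001⟩ - 0.4857i|011⟩ + (-0.3705 + 0.213i)|100⟩ - 0.2854|101⟩ + 0.4857i|111⟩

H on qubit 0 mixes each pair of kets that differ only in qubit 0: amplitudes (a, b) of (|…0…⟩, |…1…⟩) become ((a + b)/√2, (a − b)/√2). Kets absent from the input have amplitude 0.
(|000⟩, |100⟩): (a, b) = (-0.524, -0.3012i) → ((-0.3705 - 0.213i), (-0.3705 + 0.213i))
(|001⟩, |101⟩): (a, b) = (0, 0.4036) → (0.2854, -0.2854)
(|011⟩, |111⟩): (a, b) = (0, -0.6869i) → (-0.4857i, 0.4857i)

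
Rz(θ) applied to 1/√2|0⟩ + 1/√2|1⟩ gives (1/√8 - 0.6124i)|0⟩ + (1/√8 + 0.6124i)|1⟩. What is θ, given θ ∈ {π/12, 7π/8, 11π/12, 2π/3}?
2π/3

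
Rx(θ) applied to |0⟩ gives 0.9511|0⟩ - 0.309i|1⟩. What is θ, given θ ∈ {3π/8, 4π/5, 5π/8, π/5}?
π/5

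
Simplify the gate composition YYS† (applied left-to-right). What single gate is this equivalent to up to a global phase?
S†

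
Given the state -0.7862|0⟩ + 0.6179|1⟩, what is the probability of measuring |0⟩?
0.6181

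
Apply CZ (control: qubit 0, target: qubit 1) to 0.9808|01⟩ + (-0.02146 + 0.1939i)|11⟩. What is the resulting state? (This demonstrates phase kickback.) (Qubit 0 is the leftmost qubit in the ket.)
0.9808|01⟩ + (0.02146 - 0.1939i)|11⟩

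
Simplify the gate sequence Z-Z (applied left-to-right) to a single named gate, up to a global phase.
I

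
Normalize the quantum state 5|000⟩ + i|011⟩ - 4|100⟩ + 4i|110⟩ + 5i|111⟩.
0.5488|000⟩ + 0.1098i|011⟩ - 0.4391|100⟩ + 0.4391i|110⟩ + 0.5488i|111⟩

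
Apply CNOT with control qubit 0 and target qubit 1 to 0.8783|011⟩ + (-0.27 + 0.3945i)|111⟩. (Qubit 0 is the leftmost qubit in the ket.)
0.8783|011⟩ + (-0.27 + 0.3945i)|101⟩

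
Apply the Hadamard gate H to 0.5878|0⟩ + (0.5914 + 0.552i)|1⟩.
(0.8338 + 0.3903i)|0⟩ + (-0.002546 - 0.3903i)|1⟩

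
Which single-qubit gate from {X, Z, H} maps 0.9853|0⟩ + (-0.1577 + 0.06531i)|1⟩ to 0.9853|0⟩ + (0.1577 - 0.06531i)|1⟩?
Z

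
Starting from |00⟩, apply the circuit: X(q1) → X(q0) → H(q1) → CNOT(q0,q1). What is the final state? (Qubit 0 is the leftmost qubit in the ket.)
-1/√2|10⟩ + 1/√2|11⟩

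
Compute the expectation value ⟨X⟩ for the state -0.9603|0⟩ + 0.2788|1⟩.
-0.5355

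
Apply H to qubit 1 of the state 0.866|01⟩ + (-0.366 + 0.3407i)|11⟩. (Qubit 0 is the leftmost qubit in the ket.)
0.6124|00⟩ - 0.6124|01⟩ + (-0.2588 + 0.2409i)|10⟩ + (0.2588 - 0.2409i)|11⟩

H on qubit 1 mixes each pair of kets that differ only in qubit 1: amplitudes (a, b) of (|…0…⟩, |…1…⟩) become ((a + b)/√2, (a − b)/√2). Kets absent from the input have amplitude 0.
(|00⟩, |01⟩): (a, b) = (0, 0.866) → (0.6124, -0.6124)
(|10⟩, |11⟩): (a, b) = (0, (-0.366 + 0.3407i)) → ((-0.2588 + 0.2409i), (0.2588 - 0.2409i))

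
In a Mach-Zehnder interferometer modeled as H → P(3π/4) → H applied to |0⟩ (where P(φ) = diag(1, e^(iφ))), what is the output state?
(0.1464 + (1/√8)i)|0⟩ + (0.8536 - (1/√8)i)|1⟩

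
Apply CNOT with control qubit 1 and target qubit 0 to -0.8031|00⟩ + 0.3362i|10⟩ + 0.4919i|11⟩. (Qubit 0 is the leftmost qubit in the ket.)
-0.8031|00⟩ + 0.4919i|01⟩ + 0.3362i|10⟩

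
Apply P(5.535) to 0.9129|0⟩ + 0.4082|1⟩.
0.9129|0⟩ + (0.2992 - 0.2777i)|1⟩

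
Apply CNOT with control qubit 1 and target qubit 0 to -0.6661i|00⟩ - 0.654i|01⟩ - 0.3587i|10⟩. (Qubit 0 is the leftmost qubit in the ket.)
-0.6661i|00⟩ - 0.3587i|10⟩ - 0.654i|11⟩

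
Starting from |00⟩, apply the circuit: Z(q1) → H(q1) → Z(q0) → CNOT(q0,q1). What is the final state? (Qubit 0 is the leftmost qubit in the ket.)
1/√2|00⟩ + 1/√2|01⟩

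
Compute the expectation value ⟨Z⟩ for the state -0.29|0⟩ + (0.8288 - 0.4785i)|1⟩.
-0.8318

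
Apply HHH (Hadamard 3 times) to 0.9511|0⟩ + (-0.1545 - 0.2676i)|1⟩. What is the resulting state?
(0.5633 - 0.1892i)|0⟩ + (0.7818 + 0.1892i)|1⟩

H² = I, so H^3 = H: a single Hadamard. With (a, b) = (0.9511, (-0.1545 - 0.2676i)), H gives ((a + b)/√2, (a − b)/√2) = ((0.5633 - 0.1892i), (0.7818 + 0.1892i)).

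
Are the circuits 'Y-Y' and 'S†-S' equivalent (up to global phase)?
Yes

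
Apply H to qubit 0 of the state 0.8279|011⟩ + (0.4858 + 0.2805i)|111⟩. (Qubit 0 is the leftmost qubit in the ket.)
(0.9289 + 0.1983i)|011⟩ + (0.2419 - 0.1983i)|111⟩

H on qubit 0 mixes each pair of kets that differ only in qubit 0: amplitudes (a, b) of (|…0…⟩, |…1…⟩) become ((a + b)/√2, (a − b)/√2). Kets absent from the input have amplitude 0.
(|011⟩, |111⟩): (a, b) = (0.8279, (0.4858 + 0.2805i)) → ((0.9289 + 0.1983i), (0.2419 - 0.1983i))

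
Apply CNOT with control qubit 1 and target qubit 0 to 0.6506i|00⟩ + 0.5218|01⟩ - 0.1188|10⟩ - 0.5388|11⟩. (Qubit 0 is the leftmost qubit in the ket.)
0.6506i|00⟩ - 0.5388|01⟩ - 0.1188|10⟩ + 0.5218|11⟩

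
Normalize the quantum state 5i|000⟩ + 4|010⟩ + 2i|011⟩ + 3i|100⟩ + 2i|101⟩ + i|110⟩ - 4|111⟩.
(1/√3)i|000⟩ + 0.4619|010⟩ + 0.2309i|011⟩ + 0.3464i|100⟩ + 0.2309i|101⟩ + 0.1155i|110⟩ - 0.4619|111⟩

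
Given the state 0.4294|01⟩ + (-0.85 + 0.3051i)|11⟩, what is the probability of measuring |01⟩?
0.1844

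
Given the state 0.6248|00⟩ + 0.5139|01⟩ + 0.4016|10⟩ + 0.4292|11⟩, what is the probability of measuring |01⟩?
0.2641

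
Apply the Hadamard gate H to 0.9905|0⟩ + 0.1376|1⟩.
0.7977|0⟩ + 0.6031|1⟩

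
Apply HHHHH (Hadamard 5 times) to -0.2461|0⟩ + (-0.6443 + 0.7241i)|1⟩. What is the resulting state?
(-0.6296 + 0.512i)|0⟩ + (0.2816 - 0.512i)|1⟩

H² = I, so H^5 = H: a single Hadamard. With (a, b) = (-0.2461, (-0.6443 + 0.7241i)), H gives ((a + b)/√2, (a − b)/√2) = ((-0.6296 + 0.512i), (0.2816 - 0.512i)).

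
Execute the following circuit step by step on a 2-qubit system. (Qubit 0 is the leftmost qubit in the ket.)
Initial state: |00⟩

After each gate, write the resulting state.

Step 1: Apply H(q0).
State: 1/√2|00⟩ + 1/√2|10⟩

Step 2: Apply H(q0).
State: |00⟩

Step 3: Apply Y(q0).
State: i|10⟩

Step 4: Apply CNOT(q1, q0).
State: i|10⟩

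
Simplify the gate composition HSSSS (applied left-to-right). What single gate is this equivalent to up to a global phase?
H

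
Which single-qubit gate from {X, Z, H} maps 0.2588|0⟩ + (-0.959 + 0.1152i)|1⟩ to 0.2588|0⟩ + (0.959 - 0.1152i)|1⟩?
Z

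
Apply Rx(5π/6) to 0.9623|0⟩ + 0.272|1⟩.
(0.2491 - 0.2627i)|0⟩ + (0.0704 - 0.9295i)|1⟩

Rx(5π/6) = [[cos(θ/2), −i·sin(θ/2)], [−i·sin(θ/2), cos(θ/2)]]; θ = 5π/6, cos(θ/2) ≈ 0.258819, sin(θ/2) ≈ 0.965926.
With a = amp(|0⟩) = 0.9623 and b = amp(|1⟩) = 0.272:
new amp(|0⟩) = (0.258819)·a + (-0.965926i)·b = (0.2491 - 0.2627i)
new amp(|1⟩) = (-0.965926i)·a + (0.258819)·b = (0.0704 - 0.9295i)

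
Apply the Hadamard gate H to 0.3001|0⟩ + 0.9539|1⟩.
0.8867|0⟩ - 0.4623|1⟩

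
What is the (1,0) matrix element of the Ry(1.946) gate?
0.8266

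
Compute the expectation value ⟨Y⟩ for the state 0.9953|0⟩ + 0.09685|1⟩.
0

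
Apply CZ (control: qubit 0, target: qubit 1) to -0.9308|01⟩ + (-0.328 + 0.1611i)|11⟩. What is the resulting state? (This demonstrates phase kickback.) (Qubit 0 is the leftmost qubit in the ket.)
-0.9308|01⟩ + (0.328 - 0.1611i)|11⟩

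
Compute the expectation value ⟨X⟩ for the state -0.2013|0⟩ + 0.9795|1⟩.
-0.3943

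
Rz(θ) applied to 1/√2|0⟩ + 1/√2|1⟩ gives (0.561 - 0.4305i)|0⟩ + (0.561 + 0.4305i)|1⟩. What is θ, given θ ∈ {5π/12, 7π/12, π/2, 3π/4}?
5π/12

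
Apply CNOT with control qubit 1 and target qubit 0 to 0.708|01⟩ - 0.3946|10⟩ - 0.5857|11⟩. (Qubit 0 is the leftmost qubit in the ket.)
-0.5857|01⟩ - 0.3946|10⟩ + 0.708|11⟩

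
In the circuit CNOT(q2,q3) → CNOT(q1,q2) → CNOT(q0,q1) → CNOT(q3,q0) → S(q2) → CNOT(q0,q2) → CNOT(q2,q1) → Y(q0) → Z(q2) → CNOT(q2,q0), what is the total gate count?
10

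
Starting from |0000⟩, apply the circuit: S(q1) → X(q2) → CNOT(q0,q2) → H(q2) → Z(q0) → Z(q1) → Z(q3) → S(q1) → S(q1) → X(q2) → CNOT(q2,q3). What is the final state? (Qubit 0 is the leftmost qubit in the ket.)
-1/√2|0000⟩ + 1/√2|0011⟩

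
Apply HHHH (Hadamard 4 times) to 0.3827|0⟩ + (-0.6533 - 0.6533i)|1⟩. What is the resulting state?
0.3827|0⟩ + (-0.6533 - 0.6533i)|1⟩

H² = I, so an even number of Hadamards cancels: H^4 = I and the state is unchanged.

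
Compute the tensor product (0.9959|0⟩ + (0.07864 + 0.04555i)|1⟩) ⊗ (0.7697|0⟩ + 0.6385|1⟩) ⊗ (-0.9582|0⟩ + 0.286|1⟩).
-0.7345|000⟩ + 0.2192|001⟩ - 0.6093|010⟩ + 0.1819|011⟩ + (-0.058 - 0.03359i)|100⟩ + (0.01731 + 0.01003i)|101⟩ + (-0.04811 - 0.02787i)|110⟩ + (0.01436 + 0.008318i)|111⟩

amp(|b₁b₂…⟩) = product of the factor amplitudes for bits b₁, b₂, …; only kets whose every factor amplitude is nonzero survive.
|000⟩: (0.9959)(0.7697)(-0.9582) = -0.7345
|001⟩: (0.9959)(0.7697)(0.286) = 0.2192
|010⟩: (0.9959)(0.6385)(-0.9582) = -0.6093
|011⟩: (0.9959)(0.6385)(0.286) = 0.1819
|100⟩: (0.07864 + 0.04555i)(0.7697)(-0.9582) = (-0.058 - 0.03359i)
|101⟩: (0.07864 + 0.04555i)(0.7697)(0.286) = (0.01731 + 0.01003i)
|110⟩: (0.07864 + 0.04555i)(0.6385)(-0.9582) = (-0.04811 - 0.02787i)
|111⟩: (0.07864 + 0.04555i)(0.6385)(0.286) = (0.01436 + 0.008318i)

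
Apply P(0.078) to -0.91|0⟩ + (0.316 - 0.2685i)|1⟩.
-0.91|0⟩ + (0.336 - 0.2431i)|1⟩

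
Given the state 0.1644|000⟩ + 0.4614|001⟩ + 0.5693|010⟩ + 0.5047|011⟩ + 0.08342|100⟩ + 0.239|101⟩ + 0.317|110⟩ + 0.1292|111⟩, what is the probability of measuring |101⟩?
0.05712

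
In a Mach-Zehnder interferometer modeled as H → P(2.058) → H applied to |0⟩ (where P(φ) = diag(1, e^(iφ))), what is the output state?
(0.2659 + 0.4418i)|0⟩ + (0.7341 - 0.4418i)|1⟩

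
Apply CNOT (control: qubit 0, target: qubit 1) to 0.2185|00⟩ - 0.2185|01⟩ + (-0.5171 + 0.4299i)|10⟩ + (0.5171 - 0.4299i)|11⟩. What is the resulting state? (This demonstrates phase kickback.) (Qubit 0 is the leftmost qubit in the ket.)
0.2185|00⟩ - 0.2185|01⟩ + (0.5171 - 0.4299i)|10⟩ + (-0.5171 + 0.4299i)|11⟩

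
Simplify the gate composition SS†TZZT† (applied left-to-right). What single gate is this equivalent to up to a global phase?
I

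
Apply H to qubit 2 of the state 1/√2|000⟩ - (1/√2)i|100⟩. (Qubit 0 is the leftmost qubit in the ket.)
1/2|000⟩ + 1/2|001⟩ - (1/2)i|100⟩ - (1/2)i|101⟩

H on qubit 2 mixes each pair of kets that differ only in qubit 2: amplitudes (a, b) of (|…0…⟩, |…1…⟩) become ((a + b)/√2, (a − b)/√2). Kets absent from the input have amplitude 0.
(|000⟩, |001⟩): (a, b) = (1/√2, 0) → (1/2, 1/2)
(|100⟩, |101⟩): (a, b) = (-(1/√2)i, 0) → (-(1/2)i, -(1/2)i)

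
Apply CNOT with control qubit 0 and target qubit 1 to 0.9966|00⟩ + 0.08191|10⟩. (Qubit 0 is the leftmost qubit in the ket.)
0.9966|00⟩ + 0.08191|11⟩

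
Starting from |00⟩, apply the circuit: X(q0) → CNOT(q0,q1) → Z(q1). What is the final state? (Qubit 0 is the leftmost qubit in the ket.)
-|11⟩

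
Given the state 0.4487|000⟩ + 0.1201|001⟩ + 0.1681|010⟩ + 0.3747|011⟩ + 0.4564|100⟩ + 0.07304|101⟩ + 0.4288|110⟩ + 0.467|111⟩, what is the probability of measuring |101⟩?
0.005335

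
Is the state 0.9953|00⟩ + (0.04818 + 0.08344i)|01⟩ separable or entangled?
Separable

Writing the state as a|00⟩ + b|01⟩ + c|10⟩ + d|11⟩, it is a product state iff ad − bc = 0.
Here (a, b, c, d) = (0.9953, (0.04818 + 0.08344i), 0, 0): ad − bc = (0.9953)(0) − (0.04818 + 0.08344i)(0) = 0, so the state is separable.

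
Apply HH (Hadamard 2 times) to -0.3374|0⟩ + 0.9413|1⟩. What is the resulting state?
-0.3374|0⟩ + 0.9413|1⟩

H² = I, so an even number of Hadamards cancels: H^2 = I and the state is unchanged.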